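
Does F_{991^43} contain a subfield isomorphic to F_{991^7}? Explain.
No: F_{991^7} is not a subfield of F_{991^43}

F_{p^m} embeds in F_{p^n} iff m | n. Here 7 ∤ 43 (since 43 = 6·7 + 1 with remainder 1 ≠ 0), so F_{991^7} is not a subfield of F_{991^43}. Equivalently: if it were, the tower law would give 7 = [F_{991^7}:F_991] dividing [F_{991^43}:F_991] = 43, contradiction.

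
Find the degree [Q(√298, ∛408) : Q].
[Q(√298, ∛408) : Q] = 6

Let L = Q(√298, ∛408). Since Q(√298) ⊂ L and [Q(√298):Q] = 2, the tower law gives 2 | [L:Q]. Likewise Q(∛408) ⊂ L with [Q(∛408):Q] = 3 (because 408 is not a perfect cube), so 3 | [L:Q]. As gcd(2,3) = 1, [L:Q] is divisible by 6. Conversely L is generated over Q by √298 and ∛408, so [L:Q] ≤ 2·3 = 6. Therefore [Q(√298, ∛408) : Q] = 6.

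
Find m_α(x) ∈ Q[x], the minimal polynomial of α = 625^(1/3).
m_α(x) = x^3 - 625

α satisfies α^3 = 625, so x^3 - 625 annihilates α. By the rational root test, a rational root p/q (in lowest terms) of x^3 - 625 would satisfy p^3 = 625 q^3, forcing q = 1 and p^3 = 625; but 625 is not a perfect cube, contradiction. A monic cubic over Q with no rational root is irreducible (any nontrivial factorization would include a linear factor). Hence x^3 - 625 is the minimal polynomial of α, and in particular [Q(α):Q] = 3.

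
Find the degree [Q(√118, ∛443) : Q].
[Q(√118, ∛443) : Q] = 6

Let L = Q(√118, ∛443). Since Q(√118) ⊂ L and [Q(√118):Q] = 2, the tower law gives 2 | [L:Q]. Likewise Q(∛443) ⊂ L with [Q(∛443):Q] = 3 (because 443 is not a perfect cube), so 3 | [L:Q]. As gcd(2,3) = 1, [L:Q] is divisible by 6. Conversely L is generated over Q by √118 and ∛443, so [L:Q] ≤ 2·3 = 6. Therefore [Q(√118, ∛443) : Q] = 6.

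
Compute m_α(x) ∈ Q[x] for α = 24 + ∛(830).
m_α(x) = x^3 - 72x^2 + 1728x - 14654

Set β = α - 24 = ∛(830), so β^3 = 830. Then (α - 24)^3 - 830 = 0, i.e. α is a root of g(x) = (x - 24)^3 - 830 = x^3 - 72x^2 + 1728x - 14654. Since g(x) = h(x - 24) where h(x) = x^3 - 830, and h is irreducible over Q (because 830 is not a perfect cube, so h has no rational root, and a monic cubic with no rational root is irreducible), g is also irreducible (irreducibility is preserved under the substitution x → x - 24). Hence m_α(x) = x^3 - 72x^2 + 1728x - 14654.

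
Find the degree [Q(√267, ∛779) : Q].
[Q(√267, ∛779) : Q] = 6

Let L = Q(√267, ∛779). Since Q(√267) ⊂ L and [Q(√267):Q] = 2, the tower law gives 2 | [L:Q]. Likewise Q(∛779) ⊂ L with [Q(∛779):Q] = 3 (because 779 is not a perfect cube), so 3 | [L:Q]. As gcd(2,3) = 1, [L:Q] is divisible by 6. Conversely L is generated over Q by √267 and ∛779, so [L:Q] ≤ 2·3 = 6. Therefore [Q(√267, ∛779) : Q] = 6.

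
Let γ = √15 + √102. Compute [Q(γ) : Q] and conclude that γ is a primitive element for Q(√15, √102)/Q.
[Q(γ) : Q] = 4 (equivalently, Q(γ) = Q(√15, √102))

Obviously Q(γ) ⊆ Q(√15, √102), and [Q(√15, √102):Q] = 4 (since 15, 102 are distinct squarefree integers > 1 with 1530 not a perfect square). To show equality we compute the minimal polynomial of γ. From γ = √15 + √102: γ^2 = 15 + 2√(1530) + 102 = 117 + 2√(1530), so γ^2 - 117 = 2√(1530); squaring, (γ^2 - 117)^2 = 4·1530, i.e. γ^4 - 234γ^2 + 13689 - 6120 = 0, i.e. γ^4 - 234γ^2 + 7569 = 0. So γ is a root of x^4 - 234x^2 + 7569. This polynomial is irreducible over Q: it has no rational root (each ±√15 ± √102 is irrational), and any factorization into two quadratics over Q would force √(1530) ∈ Q (pairing opposite roots) or √15, √102 ∈ Q (other pairings), all impossible. Hence [Q(γ):Q] = 4 = [Q(√15, √102):Q], so Q(γ) = Q(√15, √102).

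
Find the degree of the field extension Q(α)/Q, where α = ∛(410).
[Q(α):Q] = 3

The minimal polynomial of α is x^3 - 410, irreducible over Q since 410 is not a perfect cube (so x^3 - 410 has no rational root). Hence [Q(α):Q] = deg(m_α) = 3.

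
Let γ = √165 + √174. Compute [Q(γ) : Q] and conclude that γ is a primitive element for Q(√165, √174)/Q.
[Q(γ) : Q] = 4 (equivalently, Q(γ) = Q(√165, √174))

Obviously Q(γ) ⊆ Q(√165, √174), and [Q(√165, √174):Q] = 4 (since 165, 174 are distinct squarefree integers > 1 with 28710 not a perfect square). To show equality we compute the minimal polynomial of γ. From γ = √165 + √174: γ^2 = 165 + 2√(28710) + 174 = 339 + 2√(28710), so γ^2 - 339 = 2√(28710); squaring, (γ^2 - 339)^2 = 4·28710, i.e. γ^4 - 678γ^2 + 114921 - 114840 = 0, i.e. γ^4 - 678γ^2 + 81 = 0. So γ is a root of x^4 - 678x^2 + 81. This polynomial is irreducible over Q: it has no rational root (each ±√165 ± √174 is irrational), and any factorization into two quadratics over Q would force √(28710) ∈ Q (pairing opposite roots) or √165, √174 ∈ Q (other pairings), all impossible. Hence [Q(γ):Q] = 4 = [Q(√165, √174):Q], so Q(γ) = Q(√165, √174).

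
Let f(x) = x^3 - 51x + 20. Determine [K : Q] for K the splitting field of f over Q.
[K : Q] = 6

By the rational root test, any rational root of the monic integer polynomial f(x) = x^3 - 51x + 20 must be an integer dividing the constant term 20, i.e. one of ±{1, 2, 4, 5, 10, 20}. Evaluating: f(1) = -30, f(-1) = 70, f(2) = -74, f(-2) = 114, f(4) = -120, f(-4) = 160, f(5) = -110, f(-5) = 150, f(10) = 510, f(-10) = -470, f(20) = 7000, f(-20) = -6960; none is 0, so f has no rational root and is therefore irreducible over Q (a cubic with no linear factor over a field is irreducible). For an irreducible cubic, the Galois group is A_3 or S_3 according as the discriminant disc(f) = -4a^3 - 27b^2 = -4·(-51)^3 - 27·(20)^2 = 519804 is or is not a square in Q. Here disc(f) = 519804 is not a perfect square in Q, so the Galois group of f over Q is not contained in A_3 and must be all of S_3. The splitting field has degree |S_3| = 6 over Q, so [K : Q] = 6.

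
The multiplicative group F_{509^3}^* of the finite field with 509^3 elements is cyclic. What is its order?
|F_{509^3}^*| = 131872228

F_{509^3} has 509^3 = 131872229 elements; its multiplicative group consists of all nonzero elements, so |F_{509^3}^*| = 131872229 - 1 = 131872228. (It is cyclic since any finite subgroup of the multiplicative group of a field is cyclic.)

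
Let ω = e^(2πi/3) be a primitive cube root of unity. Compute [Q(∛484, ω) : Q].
[Q(∛484, ω) : Q] = 6

[Q(∛484):Q] = 3 (min poly x^3 - 484, irreducible since 484 is not a perfect cube). [Q(ω):Q] = 2 (min poly x^2 + x + 1). Since Q(∛484) ⊂ R and ω ∉ R, we have ω ∉ Q(∛484), so x^2 + x + 1 remains irreducible over Q(∛484) and [Q(∛484, ω) : Q(∛484)] = 2. By the tower law, [Q(∛484, ω) : Q] = 3 · 2 = 6. (In fact Q(∛484, ω) is the splitting field of x^3 - 484 over Q.)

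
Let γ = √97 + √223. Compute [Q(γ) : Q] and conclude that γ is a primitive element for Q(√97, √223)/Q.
[Q(γ) : Q] = 4 (equivalently, Q(γ) = Q(√97, √223))

Obviously Q(γ) ⊆ Q(√97, √223), and [Q(√97, √223):Q] = 4 (since 97, 223 are distinct squarefree integers > 1 with 21631 not a perfect square). To show equality we compute the minimal polynomial of γ. From γ = √97 + √223: γ^2 = 97 + 2√(21631) + 223 = 320 + 2√(21631), so γ^2 - 320 = 2√(21631); squaring, (γ^2 - 320)^2 = 4·21631, i.e. γ^4 - 640γ^2 + 102400 - 86524 = 0, i.e. γ^4 - 640γ^2 + 15876 = 0. So γ is a root of x^4 - 640x^2 + 15876. This polynomial is irreducible over Q: it has no rational root (each ±√97 ± √223 is irrational), and any factorization into two quadratics over Q would force √(21631) ∈ Q (pairing opposite roots) or √97, √223 ∈ Q (other pairings), all impossible. Hence [Q(γ):Q] = 4 = [Q(√97, √223):Q], so Q(γ) = Q(√97, √223).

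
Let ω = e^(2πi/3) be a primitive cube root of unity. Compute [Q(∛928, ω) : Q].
[Q(∛928, ω) : Q] = 6

[Q(∛928):Q] = 3 (min poly x^3 - 928, irreducible since 928 is not a perfect cube). [Q(ω):Q] = 2 (min poly x^2 + x + 1). Since Q(∛928) ⊂ R and ω ∉ R, we have ω ∉ Q(∛928), so x^2 + x + 1 remains irreducible over Q(∛928) and [Q(∛928, ω) : Q(∛928)] = 2. By the tower law, [Q(∛928, ω) : Q] = 3 · 2 = 6. (In fact Q(∛928, ω) is the splitting field of x^3 - 928 over Q.)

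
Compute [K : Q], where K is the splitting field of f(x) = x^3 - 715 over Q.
[K : Q] = 6

The roots of x^3 - 715 are ∛715, ω∛715, ω^2∛715 where ω = e^(2πi/3) is a primitive cube root of unity, so K = Q(∛715, ω). Now [Q(∛715):Q] = 3 (since 715 is not a perfect cube, x^3 - 715 is irreducible) and [Q(ω):Q] = 2. Both 2 and 3 divide [K:Q], and [K:Q] ≤ 3·2 = 6, so [K:Q] = 6. (Equivalently: Q(∛715) ⊂ R but ω ∉ R, so [K : Q(∛715)] = 2.)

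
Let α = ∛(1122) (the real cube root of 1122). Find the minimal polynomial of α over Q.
m_α(x) = x^3 - 1122

α satisfies α^3 = 1122, so x^3 - 1122 annihilates α. By the rational root test, a rational root p/q (in lowest terms) of x^3 - 1122 would satisfy p^3 = 1122 q^3, forcing q = 1 and p^3 = 1122; but 1122 is not a perfect cube, contradiction. A monic cubic over Q with no rational root is irreducible (any nontrivial factorization would include a linear factor). Hence x^3 - 1122 is the minimal polynomial of α, and in particular [Q(α):Q] = 3.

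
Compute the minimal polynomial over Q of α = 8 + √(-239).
m_α(x) = x^2 - 16x + 303

From α - 8 = √(-239), squaring gives (α - 8)^2 = -239, i.e. α^2 - 16α + 64 = -239, so α^2 - 16α + 303 = 0. The discriminant of x^2 - 16x + 303 is (-16)^2 - 4·(303) = 256 - 1212 = -956, and 4·(-239) is not a perfect square in Q since -239 is squarefree and ≠ 1. Hence x^2 - 16x + 303 is irreducible over Q and is the minimal polynomial of α.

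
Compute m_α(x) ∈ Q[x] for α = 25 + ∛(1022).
m_α(x) = x^3 - 75x^2 + 1875x - 16647

Set β = α - 25 = ∛(1022), so β^3 = 1022. Then (α - 25)^3 - 1022 = 0, i.e. α is a root of g(x) = (x - 25)^3 - 1022 = x^3 - 75x^2 + 1875x - 16647. Since g(x) = h(x - 25) where h(x) = x^3 - 1022, and h is irreducible over Q (because 1022 is not a perfect cube, so h has no rational root, and a monic cubic with no rational root is irreducible), g is also irreducible (irreducibility is preserved under the substitution x → x - 25). Hence m_α(x) = x^3 - 75x^2 + 1875x - 16647.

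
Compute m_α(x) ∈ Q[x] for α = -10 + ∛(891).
m_α(x) = x^3 + 30x^2 + 300x + 109

Set β = α + 10 = ∛(891), so β^3 = 891. Then (α + 10)^3 - 891 = 0, i.e. α is a root of g(x) = (x + 10)^3 - 891 = x^3 + 30x^2 + 300x + 109. Since g(x) = h(x + 10) where h(x) = x^3 - 891, and h is irreducible over Q (because 891 is not a perfect cube, so h has no rational root, and a monic cubic with no rational root is irreducible), g is also irreducible (irreducibility is preserved under the substitution x → x + 10). Hence m_α(x) = x^3 + 30x^2 + 300x + 109.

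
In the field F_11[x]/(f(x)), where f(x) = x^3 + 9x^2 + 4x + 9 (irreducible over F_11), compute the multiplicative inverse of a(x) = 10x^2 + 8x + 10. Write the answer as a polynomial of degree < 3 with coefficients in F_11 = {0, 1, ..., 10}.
a(x)^(-1) ≡ 8x^2 + x + 5 (mod f(x))

Since f is irreducible over F_11, F_11[x]/(f) is a field and a(x) ≠ 0 has an inverse. Apply the extended Euclidean algorithm to f(x) and a(x) in F_11[x]: f(x) = (10x + 5)·a(x) + (7x + 3);  a(x) = (3x + 3)·(7x + 3) + (1). The last nonzero remainder is the constant 1 = gcd(f, a) in F_11. Back-substituting through the division chain expresses 1 = s(x)·a(x) + t(x)·f(x) with s(x) ≡ 8x^2 + x + 5 (mod f), so a(x)^(-1) ≡ s(x) = 8x^2 + x + 5 (mod f). Check: (10x^2 + 8x + 10)·(8x^2 + x + 5) = 3x^4 + 8x^3 + 6x^2 + 6x + 6 ≡ 1 (mod x^3 + 9x^2 + 4x + 9).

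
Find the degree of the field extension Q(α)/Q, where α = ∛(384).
[Q(α):Q] = 3

The minimal polynomial of α is x^3 - 384, irreducible over Q since 384 is not a perfect cube (so x^3 - 384 has no rational root). Hence [Q(α):Q] = deg(m_α) = 3.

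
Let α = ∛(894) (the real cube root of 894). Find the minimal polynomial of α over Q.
m_α(x) = x^3 - 894

α satisfies α^3 = 894, so x^3 - 894 annihilates α. By the rational root test, a rational root p/q (in lowest terms) of x^3 - 894 would satisfy p^3 = 894 q^3, forcing q = 1 and p^3 = 894; but 894 is not a perfect cube, contradiction. A monic cubic over Q with no rational root is irreducible (any nontrivial factorization would include a linear factor). Hence x^3 - 894 is the minimal polynomial of α, and in particular [Q(α):Q] = 3.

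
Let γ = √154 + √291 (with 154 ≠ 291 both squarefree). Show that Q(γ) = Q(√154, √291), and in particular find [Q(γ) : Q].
[Q(γ) : Q] = 4 (equivalently, Q(γ) = Q(√154, √291))

Obviously Q(γ) ⊆ Q(√154, √291), and [Q(√154, √291):Q] = 4 (since 154, 291 are distinct squarefree integers > 1 with 44814 not a perfect square). To show equality we compute the minimal polynomial of γ. From γ = √154 + √291: γ^2 = 154 + 2√(44814) + 291 = 445 + 2√(44814), so γ^2 - 445 = 2√(44814); squaring, (γ^2 - 445)^2 = 4·44814, i.e. γ^4 - 890γ^2 + 198025 - 179256 = 0, i.e. γ^4 - 890γ^2 + 18769 = 0. So γ is a root of x^4 - 890x^2 + 18769. This polynomial is irreducible over Q: it has no rational root (each ±√154 ± √291 is irrational), and any factorization into two quadratics over Q would force √(44814) ∈ Q (pairing opposite roots) or √154, √291 ∈ Q (other pairings), all impossible. Hence [Q(γ):Q] = 4 = [Q(√154, √291):Q], so Q(γ) = Q(√154, √291).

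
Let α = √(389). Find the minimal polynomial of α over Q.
m_α(x) = x^2 - 389

α satisfies α^2 - 389 = 0, so x^2 - 389 annihilates α. Since d = 389 is squarefree and ≠ 1, it is not a perfect square in Q, so x^2 - 389 has no rational root and is therefore irreducible over Q (a degree-2 polynomial over a field is irreducible iff it has no root). Hence m_α(x) = x^2 - 389.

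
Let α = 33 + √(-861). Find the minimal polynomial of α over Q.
m_α(x) = x^2 - 66x + 1950

From α - 33 = √(-861), squaring gives (α - 33)^2 = -861, i.e. α^2 - 66α + 1089 = -861, so α^2 - 66α + 1950 = 0. The discriminant of x^2 - 66x + 1950 is (-66)^2 - 4·(1950) = 4356 - 7800 = -3444, and 4·(-861) is not a perfect square in Q since -861 is squarefree and ≠ 1. Hence x^2 - 66x + 1950 is irreducible over Q and is the minimal polynomial of α.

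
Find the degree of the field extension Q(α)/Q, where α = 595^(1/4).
[Q(α):Q] = 4

α is a root of x^4 - 595. By Eisenstein's criterion at the prime p = 5 (which divides the constant term 595 but p^2 = 25 does not, since 595 is squarefree), x^4 - 595 is irreducible over Q. Hence [Q(α):Q] = 4.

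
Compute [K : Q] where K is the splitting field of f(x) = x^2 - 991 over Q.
[K : Q] = 2

f(x) = x^2 - 991 factors as (x - √991)(x + √991). The splitting field is K = Q(√991). Since 991 is squarefree and > 1, it is not a perfect square, so x^2 - 991 is irreducible over Q and [Q(√991) : Q] = 2. Hence [K : Q] = 2.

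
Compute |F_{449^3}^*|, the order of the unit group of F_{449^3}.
|F_{449^3}^*| = 90518848

F_{449^3} has 449^3 = 90518849 elements; its multiplicative group consists of all nonzero elements, so |F_{449^3}^*| = 90518849 - 1 = 90518848. (It is cyclic since any finite subgroup of the multiplicative group of a field is cyclic.)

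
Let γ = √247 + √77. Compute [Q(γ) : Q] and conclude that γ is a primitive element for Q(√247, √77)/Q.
[Q(γ) : Q] = 4 (equivalently, Q(γ) = Q(√247, √77))

Obviously Q(γ) ⊆ Q(√247, √77), and [Q(√247, √77):Q] = 4 (since 247, 77 are distinct squarefree integers > 1 with 19019 not a perfect square). To show equality we compute the minimal polynomial of γ. From γ = √247 + √77: γ^2 = 247 + 2√(19019) + 77 = 324 + 2√(19019), so γ^2 - 324 = 2√(19019); squaring, (γ^2 - 324)^2 = 4·19019, i.e. γ^4 - 648γ^2 + 104976 - 76076 = 0, i.e. γ^4 - 648γ^2 + 28900 = 0. So γ is a root of x^4 - 648x^2 + 28900. This polynomial is irreducible over Q: it has no rational root (each ±√247 ± √77 is irrational), and any factorization into two quadratics over Q would force √(19019) ∈ Q (pairing opposite roots) or √247, √77 ∈ Q (other pairings), all impossible. Hence [Q(γ):Q] = 4 = [Q(√247, √77):Q], so Q(γ) = Q(√247, √77).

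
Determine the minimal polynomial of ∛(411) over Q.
m_α(x) = x^3 - 411

α satisfies α^3 = 411, so x^3 - 411 annihilates α. By the rational root test, a rational root p/q (in lowest terms) of x^3 - 411 would satisfy p^3 = 411 q^3, forcing q = 1 and p^3 = 411; but 411 is not a perfect cube, contradiction. A monic cubic over Q with no rational root is irreducible (any nontrivial factorization would include a linear factor). Hence x^3 - 411 is the minimal polynomial of α, and in particular [Q(α):Q] = 3.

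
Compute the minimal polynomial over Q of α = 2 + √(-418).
m_α(x) = x^2 - 4x + 422

From α - 2 = √(-418), squaring gives (α - 2)^2 = -418, i.e. α^2 - 4α + 4 = -418, so α^2 - 4α + 422 = 0. The discriminant of x^2 - 4x + 422 is (-4)^2 - 4·(422) = 16 - 1688 = -1672, and 4·(-418) is not a perfect square in Q since -418 is squarefree and ≠ 1. Hence x^2 - 4x + 422 is irreducible over Q and is the minimal polynomial of α.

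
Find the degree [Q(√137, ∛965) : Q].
[Q(√137, ∛965) : Q] = 6

Let L = Q(√137, ∛965). Since Q(√137) ⊂ L and [Q(√137):Q] = 2, the tower law gives 2 | [L:Q]. Likewise Q(∛965) ⊂ L with [Q(∛965):Q] = 3 (because 965 is not a perfect cube), so 3 | [L:Q]. As gcd(2,3) = 1, [L:Q] is divisible by 6. Conversely L is generated over Q by √137 and ∛965, so [L:Q] ≤ 2·3 = 6. Therefore [Q(√137, ∛965) : Q] = 6.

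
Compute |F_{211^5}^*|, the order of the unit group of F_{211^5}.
|F_{211^5}^*| = 418227202050

F_{211^5} has 211^5 = 418227202051 elements; its multiplicative group consists of all nonzero elements, so |F_{211^5}^*| = 418227202051 - 1 = 418227202050. (It is cyclic since any finite subgroup of the multiplicative group of a field is cyclic.)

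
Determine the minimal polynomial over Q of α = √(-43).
m_α(x) = x^2 + 43

α satisfies α^2 + 43 = 0, so x^2 + 43 annihilates α. Since d = -43 is squarefree and ≠ 1, it is not a perfect square in Q, so x^2 + 43 has no rational root and is therefore irreducible over Q (a degree-2 polynomial over a field is irreducible iff it has no root). Hence m_α(x) = x^2 + 43.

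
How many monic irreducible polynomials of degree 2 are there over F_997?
There are 496506 monic irreducible polynomials of degree 2 over F_997

Each element of F_{997^2} that lies in no proper subfield is a root of exactly one monic irreducible of degree 2 over F_997, and each such polynomial has 2 distinct roots in F_{997^2}. By Möbius inversion the count is N_997(2) = (1/2) Σ_{d|2} μ(2/d) · 997^d = (1/2)(μ(2)·997^1 + μ(1)·997^2) = 993012/2 = 496506.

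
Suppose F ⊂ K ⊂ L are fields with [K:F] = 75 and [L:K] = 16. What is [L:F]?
[L:F] = 1200

The tower law says that for any tower of field extensions F ⊂ K ⊂ L with finite degrees, [L:F] = [L:K] · [K:F]. Here this gives [L:F] = 16 · 75 = 1200.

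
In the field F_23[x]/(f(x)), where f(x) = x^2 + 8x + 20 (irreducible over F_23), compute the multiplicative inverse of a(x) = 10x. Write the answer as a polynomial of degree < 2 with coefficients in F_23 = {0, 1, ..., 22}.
a(x)^(-1) ≡ 10x + 11 (mod f(x))

Since f is irreducible over F_23, F_23[x]/(f) is a field and a(x) ≠ 0 has an inverse. Apply the extended Euclidean algorithm to f(x) and a(x) in F_23[x]: f(x) = (7x + 10)·a(x) + (20). The last nonzero remainder is the constant 20 = gcd(f, a) in F_23. Back-substituting through the division chain expresses 20 = s(x)·a(x) + t(x)·f(x) with s(x) ≡ 16x + 13 (mod f), so (16x + 13)·a(x) ≡ 20 (mod f). Multiplying by 20^(-1) ≡ 15 in F_23 gives a(x)^(-1) ≡ 15·(16x + 13) ≡ 10x + 11 (mod f). Check: (10x)·(10x + 11) = 8x^2 + 18x ≡ 1 (mod x^2 + 8x + 20).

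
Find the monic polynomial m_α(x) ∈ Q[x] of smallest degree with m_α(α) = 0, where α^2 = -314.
m_α(x) = x^2 + 314

α satisfies α^2 + 314 = 0, so x^2 + 314 annihilates α. Since d = -314 is squarefree and ≠ 1, it is not a perfect square in Q, so x^2 + 314 has no rational root and is therefore irreducible over Q (a degree-2 polynomial over a field is irreducible iff it has no root). Hence m_α(x) = x^2 + 314.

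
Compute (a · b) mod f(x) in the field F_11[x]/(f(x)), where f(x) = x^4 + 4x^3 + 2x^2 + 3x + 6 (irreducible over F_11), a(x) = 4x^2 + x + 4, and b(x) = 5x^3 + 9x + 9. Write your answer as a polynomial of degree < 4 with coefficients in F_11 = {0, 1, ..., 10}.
a · b ≡ 8x^3 + 3x^2 + 7x + 2 (mod f(x))

Multiply in F_11[x]: a(x)·b(x) = (4x^2 + x + 4)·(5x^3 + 9x + 9) = 9x^5 + 5x^4 + x^3 + x^2 + x + 3. This has degree ≥ 4, so divide by f(x) over F_11: 9x^5 + 5x^4 + x^3 + x^2 + x + 3 = (9x + 2)·(x^4 + 4x^3 + 2x^2 + 3x + 6) + (8x^3 + 3x^2 + 7x + 2). Hence a·b ≡ 8x^3 + 3x^2 + 7x + 2 (mod f). (F_11[x]/(f) is a field with 11^4 = 14641 elements since f is irreducible of degree 4.)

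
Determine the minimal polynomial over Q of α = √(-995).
m_α(x) = x^2 + 995

α satisfies α^2 + 995 = 0, so x^2 + 995 annihilates α. Since d = -995 is squarefree and ≠ 1, it is not a perfect square in Q, so x^2 + 995 has no rational root and is therefore irreducible over Q (a degree-2 polynomial over a field is irreducible iff it has no root). Hence m_α(x) = x^2 + 995.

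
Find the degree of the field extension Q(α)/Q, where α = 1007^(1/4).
[Q(α):Q] = 4

α is a root of x^4 - 1007. By Eisenstein's criterion at the prime p = 19 (which divides the constant term 1007 but p^2 = 361 does not, since 1007 is squarefree), x^4 - 1007 is irreducible over Q. Hence [Q(α):Q] = 4.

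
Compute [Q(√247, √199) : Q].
[Q(√247, √199) : Q] = 4

[Q(√247):Q] = 2 (min poly x^2 - 247, irreducible since 247 is squarefree > 1). For the top step, suppose √199 ∈ Q(√247), say √199 = c + d√247 with c, d ∈ Q. Squaring: 199 = c^2 + 247d^2 + 2cd√247. Since √247 ∉ Q this forces 2cd = 0. If d = 0 then √199 = c ∈ Q, contradicting 199 squarefree > 1. If c = 0 then 199 = 247d^2, so 247·199 = (247d)^2 is a perfect square in Q — but 247·199 = 49153 is not a perfect square (since 247 and 199 are distinct squarefree integers). Contradiction. Hence √199 ∉ Q(√247), so x^2 - 199 stays irreducible over Q(√247) and [Q(√247, √199) : Q(√247)] = 2. By the tower law, [Q(√247, √199) : Q] = 2 · 2 = 4.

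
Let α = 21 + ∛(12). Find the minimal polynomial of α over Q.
m_α(x) = x^3 - 63x^2 + 1323x - 9273

Set β = α - 21 = ∛(12), so β^3 = 12. Then (α - 21)^3 - 12 = 0, i.e. α is a root of g(x) = (x - 21)^3 - 12 = x^3 - 63x^2 + 1323x - 9273. Since g(x) = h(x - 21) where h(x) = x^3 - 12, and h is irreducible over Q (because 12 is not a perfect cube, so h has no rational root, and a monic cubic with no rational root is irreducible), g is also irreducible (irreducibility is preserved under the substitution x → x - 21). Hence m_α(x) = x^3 - 63x^2 + 1323x - 9273.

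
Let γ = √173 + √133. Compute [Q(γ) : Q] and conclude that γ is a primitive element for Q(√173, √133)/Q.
[Q(γ) : Q] = 4 (equivalently, Q(γ) = Q(√173, √133))

Obviously Q(γ) ⊆ Q(√173, √133), and [Q(√173, √133):Q] = 4 (since 173, 133 are distinct squarefree integers > 1 with 23009 not a perfect square). To show equality we compute the minimal polynomial of γ. From γ = √173 + √133: γ^2 = 173 + 2√(23009) + 133 = 306 + 2√(23009), so γ^2 - 306 = 2√(23009); squaring, (γ^2 - 306)^2 = 4·23009, i.e. γ^4 - 612γ^2 + 93636 - 92036 = 0, i.e. γ^4 - 612γ^2 + 1600 = 0. So γ is a root of x^4 - 612x^2 + 1600. This polynomial is irreducible over Q: it has no rational root (each ±√173 ± √133 is irrational), and any factorization into two quadratics over Q would force √(23009) ∈ Q (pairing opposite roots) or √173, √133 ∈ Q (other pairings), all impossible. Hence [Q(γ):Q] = 4 = [Q(√173, √133):Q], so Q(γ) = Q(√173, √133).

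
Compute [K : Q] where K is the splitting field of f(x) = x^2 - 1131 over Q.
[K : Q] = 2

f(x) = x^2 - 1131 factors as (x - √1131)(x + √1131). The splitting field is K = Q(√1131). Since 1131 is squarefree and > 1, it is not a perfect square, so x^2 - 1131 is irreducible over Q and [Q(√1131) : Q] = 2. Hence [K : Q] = 2.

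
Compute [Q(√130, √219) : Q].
[Q(√130, √219) : Q] = 4

[Q(√130):Q] = 2 (min poly x^2 - 130, irreducible since 130 is squarefree > 1). For the top step, suppose √219 ∈ Q(√130), say √219 = c + d√130 with c, d ∈ Q. Squaring: 219 = c^2 + 130d^2 + 2cd√130. Since √130 ∉ Q this forces 2cd = 0. If d = 0 then √219 = c ∈ Q, contradicting 219 squarefree > 1. If c = 0 then 219 = 130d^2, so 130·219 = (130d)^2 is a perfect square in Q — but 130·219 = 28470 is not a perfect square (since 130 and 219 are distinct squarefree integers). Contradiction. Hence √219 ∉ Q(√130), so x^2 - 219 stays irreducible over Q(√130) and [Q(√130, √219) : Q(√130)] = 2. By the tower law, [Q(√130, √219) : Q] = 2 · 2 = 4.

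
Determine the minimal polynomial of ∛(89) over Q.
m_α(x) = x^3 - 89

α satisfies α^3 = 89, so x^3 - 89 annihilates α. By the rational root test, a rational root p/q (in lowest terms) of x^3 - 89 would satisfy p^3 = 89 q^3, forcing q = 1 and p^3 = 89; but 89 is not a perfect cube, contradiction. A monic cubic over Q with no rational root is irreducible (any nontrivial factorization would include a linear factor). Hence x^3 - 89 is the minimal polynomial of α, and in particular [Q(α):Q] = 3.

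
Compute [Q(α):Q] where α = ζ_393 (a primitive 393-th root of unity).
[Q(α):Q] = 260

The minimal polynomial of ζ_393 over Q is the 393-th cyclotomic polynomial Φ_393(x), which is irreducible over Q and has degree φ(393) = 260. Hence [Q(α):Q] = φ(393) = 260.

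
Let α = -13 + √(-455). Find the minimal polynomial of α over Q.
m_α(x) = x^2 + 26x + 624

From α + 13 = √(-455), squaring gives (α + 13)^2 = -455, i.e. α^2 + 26α + 169 = -455, so α^2 + 26α + 624 = 0. The discriminant of x^2 + 26x + 624 is (26)^2 - 4·(624) = 676 - 2496 = -1820, and 4·(-455) is not a perfect square in Q since -455 is squarefree and ≠ 1. Hence x^2 + 26x + 624 is irreducible over Q and is the minimal polynomial of α.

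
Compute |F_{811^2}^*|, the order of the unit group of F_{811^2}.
|F_{811^2}^*| = 657720

F_{811^2} has 811^2 = 657721 elements; its multiplicative group consists of all nonzero elements, so |F_{811^2}^*| = 657721 - 1 = 657720. (It is cyclic since any finite subgroup of the multiplicative group of a field is cyclic.)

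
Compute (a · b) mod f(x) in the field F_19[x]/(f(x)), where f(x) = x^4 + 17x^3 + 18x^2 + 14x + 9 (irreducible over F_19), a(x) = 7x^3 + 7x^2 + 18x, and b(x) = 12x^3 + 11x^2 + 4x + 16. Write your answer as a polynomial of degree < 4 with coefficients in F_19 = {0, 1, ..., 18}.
a · b ≡ 2x^3 + 8x^2 + x + 9 (mod f(x))

Multiply in F_19[x]: a(x)·b(x) = (7x^3 + 7x^2 + 18x)·(12x^3 + 11x^2 + 4x + 16) = 8x^6 + 9x^5 + 17x^4 + 15x^3 + 13x^2 + 3x. This has degree ≥ 4, so divide by f(x) over F_19: 8x^6 + 9x^5 + 17x^4 + 15x^3 + 13x^2 + 3x = (8x^2 + 6x + 18)·(x^4 + 17x^3 + 18x^2 + 14x + 9) + (2x^3 + 8x^2 + x + 9). Hence a·b ≡ 2x^3 + 8x^2 + x + 9 (mod f). (F_19[x]/(f) is a field with 19^4 = 130321 elements since f is irreducible of degree 4.)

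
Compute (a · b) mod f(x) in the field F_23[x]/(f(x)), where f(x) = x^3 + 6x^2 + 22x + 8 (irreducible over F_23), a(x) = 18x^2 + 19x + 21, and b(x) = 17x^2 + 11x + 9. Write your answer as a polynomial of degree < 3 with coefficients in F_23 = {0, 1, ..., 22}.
a · b ≡ 20x + 14 (mod f(x))

Multiply in F_23[x]: a(x)·b(x) = (18x^2 + 19x + 21)·(17x^2 + 11x + 9) = 7x^4 + 15x^3 + 15x^2 + 11x + 5. This has degree ≥ 3, so divide by f(x) over F_23: 7x^4 + 15x^3 + 15x^2 + 11x + 5 = (7x + 19)·(x^3 + 6x^2 + 22x + 8) + (20x + 14). Hence a·b ≡ 20x + 14 (mod f). (F_23[x]/(f) is a field with 23^3 = 12167 elements since f is irreducible of degree 3.)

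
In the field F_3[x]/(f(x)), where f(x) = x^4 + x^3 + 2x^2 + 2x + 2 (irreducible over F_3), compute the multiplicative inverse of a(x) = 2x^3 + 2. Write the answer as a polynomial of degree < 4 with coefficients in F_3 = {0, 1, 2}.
a(x)^(-1) ≡ x^3 + x + 2 (mod f(x))

Since f is irreducible over F_3, F_3[x]/(f) is a field and a(x) ≠ 0 has an inverse. Apply the extended Euclidean algorithm to f(x) and a(x) in F_3[x]: f(x) = (2x + 2)·a(x) + (2x^2 + x + 1);  a(x) = (x + 1)·(2x^2 + x + 1) + (x + 1);  (2x^2 + x + 1) = (2x + 2)·(x + 1) + (2). The last nonzero remainder is the constant 2 = gcd(f, a) in F_3. Back-substituting through the division chain expresses 2 = s(x)·a(x) + t(x)·f(x) with s(x) ≡ 2x^3 + 2x + 1 (mod f), so (2x^3 + 2x + 1)·a(x) ≡ 2 (mod f). Multiplying by 2^(-1) ≡ 2 in F_3 gives a(x)^(-1) ≡ 2·(2x^3 + 2x + 1) ≡ x^3 + x + 2 (mod f). Check: (2x^3 + 2)·(x^3 + x + 2) = 2x^6 + 2x^4 + 2x + 1 ≡ 1 (mod x^4 + x^3 + 2x^2 + 2x + 2).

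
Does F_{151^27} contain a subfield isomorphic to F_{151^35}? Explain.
No: F_{151^35} is not a subfield of F_{151^27}

F_{p^m} embeds in F_{p^n} iff m | n. Here 35 ∤ 27 (since 27 = 0·35 + 27 with remainder 27 ≠ 0), so F_{151^35} is not a subfield of F_{151^27}. Equivalently: if it were, the tower law would give 35 = [F_{151^35}:F_151] dividing [F_{151^27}:F_151] = 27, contradiction.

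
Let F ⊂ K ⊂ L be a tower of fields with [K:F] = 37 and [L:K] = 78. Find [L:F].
[L:F] = 2886

The tower law says that for any tower of field extensions F ⊂ K ⊂ L with finite degrees, [L:F] = [L:K] · [K:F]. Here this gives [L:F] = 78 · 37 = 2886.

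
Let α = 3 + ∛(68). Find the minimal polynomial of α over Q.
m_α(x) = x^3 - 9x^2 + 27x - 95

Set β = α - 3 = ∛(68), so β^3 = 68. Then (α - 3)^3 - 68 = 0, i.e. α is a root of g(x) = (x - 3)^3 - 68 = x^3 - 9x^2 + 27x - 95. Since g(x) = h(x - 3) where h(x) = x^3 - 68, and h is irreducible over Q (because 68 is not a perfect cube, so h has no rational root, and a monic cubic with no rational root is irreducible), g is also irreducible (irreducibility is preserved under the substitution x → x - 3). Hence m_α(x) = x^3 - 9x^2 + 27x - 95.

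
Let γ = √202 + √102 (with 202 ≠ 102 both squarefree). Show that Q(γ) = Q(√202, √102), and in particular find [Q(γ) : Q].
[Q(γ) : Q] = 4 (equivalently, Q(γ) = Q(√202, √102))

Obviously Q(γ) ⊆ Q(√202, √102), and [Q(√202, √102):Q] = 4 (since 202, 102 are distinct squarefree integers > 1 with 20604 not a perfect square). To show equality we compute the minimal polynomial of γ. From γ = √202 + √102: γ^2 = 202 + 2√(20604) + 102 = 304 + 2√(20604), so γ^2 - 304 = 2√(20604); squaring, (γ^2 - 304)^2 = 4·20604, i.e. γ^4 - 608γ^2 + 92416 - 82416 = 0, i.e. γ^4 - 608γ^2 + 10000 = 0. So γ is a root of x^4 - 608x^2 + 10000. This polynomial is irreducible over Q: it has no rational root (each ±√202 ± √102 is irrational), and any factorization into two quadratics over Q would force √(20604) ∈ Q (pairing opposite roots) or √202, √102 ∈ Q (other pairings), all impossible. Hence [Q(γ):Q] = 4 = [Q(√202, √102):Q], so Q(γ) = Q(√202, √102).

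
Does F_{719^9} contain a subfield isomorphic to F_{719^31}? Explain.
No: F_{719^31} is not a subfield of F_{719^9}

F_{p^m} embeds in F_{p^n} iff m | n. Here 31 ∤ 9 (since 9 = 0·31 + 9 with remainder 9 ≠ 0), so F_{719^31} is not a subfield of F_{719^9}. Equivalently: if it were, the tower law would give 31 = [F_{719^31}:F_719] dividing [F_{719^9}:F_719] = 9, contradiction.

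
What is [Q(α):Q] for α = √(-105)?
[Q(α):Q] = 2

[Q(α):Q] equals the degree of the minimal polynomial of α. Here α^2 = -105 and x^2 + 105 is irreducible (d = -105 is squarefree, ≠ 1, hence not a square), so deg(m_α) = 2. Thus [Q(α):Q] = 2.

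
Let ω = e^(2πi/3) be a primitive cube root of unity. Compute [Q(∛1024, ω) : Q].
[Q(∛1024, ω) : Q] = 6

[Q(∛1024):Q] = 3 (min poly x^3 - 1024, irreducible since 1024 is not a perfect cube). [Q(ω):Q] = 2 (min poly x^2 + x + 1). Since Q(∛1024) ⊂ R and ω ∉ R, we have ω ∉ Q(∛1024), so x^2 + x + 1 remains irreducible over Q(∛1024) and [Q(∛1024, ω) : Q(∛1024)] = 2. By the tower law, [Q(∛1024, ω) : Q] = 3 · 2 = 6. (In fact Q(∛1024, ω) is the splitting field of x^3 - 1024 over Q.)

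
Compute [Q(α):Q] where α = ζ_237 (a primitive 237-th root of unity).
[Q(α):Q] = 156

The minimal polynomial of ζ_237 over Q is the 237-th cyclotomic polynomial Φ_237(x), which is irreducible over Q and has degree φ(237) = 156. Hence [Q(α):Q] = φ(237) = 156.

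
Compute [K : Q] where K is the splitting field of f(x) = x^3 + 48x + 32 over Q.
[K : Q] = 6

By the rational root test, any rational root of the monic integer polynomial f(x) = x^3 + 48x + 32 must be an integer dividing the constant term 32, i.e. one of ±{1, 2, 4, 8, 16, 32}. Evaluating: f(1) = 81, f(-1) = -17, f(2) = 136, f(-2) = -72, f(4) = 288, f(-4) = -224, f(8) = 928, f(-8) = -864, f(16) = 4896, f(-16) = -4832, f(32) = 34336, f(-32) = -34272; none is 0, so f has no rational root and is therefore irreducible over Q (a cubic with no linear factor over a field is irreducible). For an irreducible cubic, the Galois group is A_3 or S_3 according as the discriminant disc(f) = -4a^3 - 27b^2 = -4·(48)^3 - 27·(32)^2 = -470016 is or is not a square in Q. Here disc(f) = -470016 is not a perfect square in Q, so the Galois group of f over Q is not contained in A_3 and must be all of S_3. The splitting field has degree |S_3| = 6 over Q, so [K : Q] = 6.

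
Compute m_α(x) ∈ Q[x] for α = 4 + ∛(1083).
m_α(x) = x^3 - 12x^2 + 48x - 1147

Set β = α - 4 = ∛(1083), so β^3 = 1083. Then (α - 4)^3 - 1083 = 0, i.e. α is a root of g(x) = (x - 4)^3 - 1083 = x^3 - 12x^2 + 48x - 1147. Since g(x) = h(x - 4) where h(x) = x^3 - 1083, and h is irreducible over Q (because 1083 is not a perfect cube, so h has no rational root, and a monic cubic with no rational root is irreducible), g is also irreducible (irreducibility is preserved under the substitution x → x - 4). Hence m_α(x) = x^3 - 12x^2 + 48x - 1147.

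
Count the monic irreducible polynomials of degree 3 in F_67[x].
There are 100232 monic irreducible polynomials of degree 3 over F_67

Each element of F_{67^3} that lies in no proper subfield is a root of exactly one monic irreducible of degree 3 over F_67, and each such polynomial has 3 distinct roots in F_{67^3}. By Möbius inversion the count is N_67(3) = (1/3) Σ_{d|3} μ(3/d) · 67^d = (1/3)(μ(3)·67^1 + μ(1)·67^3) = 300696/3 = 100232.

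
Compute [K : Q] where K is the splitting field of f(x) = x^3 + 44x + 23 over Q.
[K : Q] = 6

By the rational root test, any rational root of the monic integer polynomial f(x) = x^3 + 44x + 23 must be an integer dividing the constant term 23, i.e. one of ±{1, 23}. Evaluating: f(1) = 68, f(-1) = -22, f(23) = 13202, f(-23) = -13156; none is 0, so f has no rational root and is therefore irreducible over Q (a cubic with no linear factor over a field is irreducible). For an irreducible cubic, the Galois group is A_3 or S_3 according as the discriminant disc(f) = -4a^3 - 27b^2 = -4·(44)^3 - 27·(23)^2 = -355019 is or is not a square in Q. Here disc(f) = -355019 is not a perfect square in Q, so the Galois group of f over Q is not contained in A_3 and must be all of S_3. The splitting field has degree |S_3| = 6 over Q, so [K : Q] = 6.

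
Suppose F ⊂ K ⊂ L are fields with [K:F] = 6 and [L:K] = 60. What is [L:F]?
[L:F] = 360

The tower law says that for any tower of field extensions F ⊂ K ⊂ L with finite degrees, [L:F] = [L:K] · [K:F]. Here this gives [L:F] = 60 · 6 = 360.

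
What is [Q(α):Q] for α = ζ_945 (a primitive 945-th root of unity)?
[Q(α):Q] = 432

The minimal polynomial of ζ_945 over Q is the 945-th cyclotomic polynomial Φ_945(x), which is irreducible over Q and has degree φ(945) = 432. Hence [Q(α):Q] = φ(945) = 432.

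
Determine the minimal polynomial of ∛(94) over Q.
m_α(x) = x^3 - 94

α satisfies α^3 = 94, so x^3 - 94 annihilates α. By the rational root test, a rational root p/q (in lowest terms) of x^3 - 94 would satisfy p^3 = 94 q^3, forcing q = 1 and p^3 = 94; but 94 is not a perfect cube, contradiction. A monic cubic over Q with no rational root is irreducible (any nontrivial factorization would include a linear factor). Hence x^3 - 94 is the minimal polynomial of α, and in particular [Q(α):Q] = 3.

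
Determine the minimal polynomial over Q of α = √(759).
m_α(x) = x^2 - 759

α satisfies α^2 - 759 = 0, so x^2 - 759 annihilates α. Since d = 759 is squarefree and ≠ 1, it is not a perfect square in Q, so x^2 - 759 has no rational root and is therefore irreducible over Q (a degree-2 polynomial over a field is irreducible iff it has no root). Hence m_α(x) = x^2 - 759.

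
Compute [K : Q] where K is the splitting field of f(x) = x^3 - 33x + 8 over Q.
[K : Q] = 6

By the rational root test, any rational root of the monic integer polynomial f(x) = x^3 - 33x + 8 must be an integer dividing the constant term 8, i.e. one of ±{1, 2, 4, 8}. Evaluating: f(1) = -24, f(-1) = 40, f(2) = -50, f(-2) = 66, f(4) = -60, f(-4) = 76, f(8) = 256, f(-8) = -240; none is 0, so f has no rational root and is therefore irreducible over Q (a cubic with no linear factor over a field is irreducible). For an irreducible cubic, the Galois group is A_3 or S_3 according as the discriminant disc(f) = -4a^3 - 27b^2 = -4·(-33)^3 - 27·(8)^2 = 142020 is or is not a square in Q. Here disc(f) = 142020 is not a perfect square in Q, so the Galois group of f over Q is not contained in A_3 and must be all of S_3. The splitting field has degree |S_3| = 6 over Q, so [K : Q] = 6.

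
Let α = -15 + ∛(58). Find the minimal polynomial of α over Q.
m_α(x) = x^3 + 45x^2 + 675x + 3317

Set β = α + 15 = ∛(58), so β^3 = 58. Then (α + 15)^3 - 58 = 0, i.e. α is a root of g(x) = (x + 15)^3 - 58 = x^3 + 45x^2 + 675x + 3317. Since g(x) = h(x + 15) where h(x) = x^3 - 58, and h is irreducible over Q (because 58 is not a perfect cube, so h has no rational root, and a monic cubic with no rational root is irreducible), g is also irreducible (irreducibility is preserved under the substitution x → x + 15). Hence m_α(x) = x^3 + 45x^2 + 675x + 3317.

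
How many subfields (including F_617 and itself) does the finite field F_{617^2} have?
F_{617^2} has 2 subfields

The subfields of F_{p^n} are exactly the fields F_{p^d} for d | n (each is the fixed field of the unique index-d subgroup of Gal(F_{p^n}/F_p) ≅ Z/nZ). The divisors of n = 2 are {1, 2}, giving 2 subfields: F_{617^1}, F_{617^2}.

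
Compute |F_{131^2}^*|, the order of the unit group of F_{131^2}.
|F_{131^2}^*| = 17160

F_{131^2} has 131^2 = 17161 elements; its multiplicative group consists of all nonzero elements, so |F_{131^2}^*| = 17161 - 1 = 17160. (It is cyclic since any finite subgroup of the multiplicative group of a field is cyclic.)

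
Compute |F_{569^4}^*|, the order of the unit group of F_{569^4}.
|F_{569^4}^*| = 104821185120

F_{569^4} has 569^4 = 104821185121 elements; its multiplicative group consists of all nonzero elements, so |F_{569^4}^*| = 104821185121 - 1 = 104821185120. (It is cyclic since any finite subgroup of the multiplicative group of a field is cyclic.)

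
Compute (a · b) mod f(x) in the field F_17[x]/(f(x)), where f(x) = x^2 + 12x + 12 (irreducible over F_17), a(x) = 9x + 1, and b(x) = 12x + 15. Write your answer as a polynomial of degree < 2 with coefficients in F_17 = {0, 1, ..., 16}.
a · b ≡ 7x + 11 (mod f(x))

Multiply in F_17[x]: a(x)·b(x) = (9x + 1)·(12x + 15) = 6x^2 + 11x + 15. This has degree ≥ 2, so divide by f(x) over F_17: 6x^2 + 11x + 15 = (6)·(x^2 + 12x + 12) + (7x + 11). Hence a·b ≡ 7x + 11 (mod f). (F_17[x]/(f) is a field with 17^2 = 289 elements since f is irreducible of degree 2.)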